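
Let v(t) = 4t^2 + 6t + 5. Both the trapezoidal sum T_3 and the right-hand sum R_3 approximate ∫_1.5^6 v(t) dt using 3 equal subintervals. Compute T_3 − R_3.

-121.5

T_3 = 414.
R_3 = 535.5.
T_3 − R_3 = -121.5.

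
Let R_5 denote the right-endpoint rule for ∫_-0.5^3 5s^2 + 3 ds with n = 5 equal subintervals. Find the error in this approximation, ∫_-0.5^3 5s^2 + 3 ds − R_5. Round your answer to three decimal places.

-16.742

Exact integral: ∫_-0.5^3 f(s) ds ≈ 55.70833.
R_5 = 72.45.
Error ≈ 55.70833 − 72.45 ≈ -16.742.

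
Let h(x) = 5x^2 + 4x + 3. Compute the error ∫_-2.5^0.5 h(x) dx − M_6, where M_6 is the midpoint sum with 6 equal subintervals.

Exact integral: ∫_-2.5^0.5 h(x) dx = 23.25.
M_6 = 22.9375.
Error = 23.25 − 22.9375 = 0.3125.

0.3125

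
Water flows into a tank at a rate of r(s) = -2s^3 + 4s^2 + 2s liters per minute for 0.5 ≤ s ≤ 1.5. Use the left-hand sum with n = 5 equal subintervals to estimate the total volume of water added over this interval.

3.47

Δs = (1.5 − 0.5)/5 = 0.2.
Left endpoints: 0.5, 0.7, 0.9, 1.1, 1.3.
r(0.5) = 1.75, r(0.7) = 2.674, r(0.9) = 3.582, r(1.1) = 4.378, r(1.3) = 4.966.
Sum = Δs · [r(0.5) + r(0.7) + r(0.9) + r(1.1) + r(1.3)].
Sum = 3.47.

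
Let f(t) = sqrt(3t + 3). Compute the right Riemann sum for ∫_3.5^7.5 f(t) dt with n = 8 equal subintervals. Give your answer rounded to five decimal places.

17.93412

Δt = (7.5 − 3.5)/8 = 0.5.
Right endpoints: 4, 4.5, 5, 5.5, 6, 6.5, 7, 7.5.
f(4) ≈ 3.87298, f(4.5) ≈ 4.06202, f(5) ≈ 4.24264, f(5.5) ≈ 4.41588, f(6) ≈ 4.58258, f(6.5) ≈ 4.74342, f(7) ≈ 4.89898, f(7.5) ≈ 5.04975.
Sum = Δt · [f(4) + f(4.5) + f(5) + ...].
Sum ≈ 17.93412.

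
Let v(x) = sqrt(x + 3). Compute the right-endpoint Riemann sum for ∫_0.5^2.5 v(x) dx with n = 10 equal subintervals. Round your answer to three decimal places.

Δx = (2.5 − 0.5)/10 = 0.2.
Right endpoints: 0.7, 0.9, 1.1, 1.3, 1.5, 1.7, 1.9, 2.1, 2.3, 2.5.
v(0.7) ≈ 1.924, v(0.9) ≈ 1.975, v(1.1) ≈ 2.025, v(1.3) ≈ 2.074, v(1.5) ≈ 2.121, v(1.7) ≈ 2.168, v(1.9) ≈ 2.214, v(2.1) ≈ 2.258, v(2.3) ≈ 2.302, v(2.5) ≈ 2.345.
Sum = Δx · [v(0.7) + v(0.9) + v(1.1) + ...].
Sum ≈ 4.281.

4.281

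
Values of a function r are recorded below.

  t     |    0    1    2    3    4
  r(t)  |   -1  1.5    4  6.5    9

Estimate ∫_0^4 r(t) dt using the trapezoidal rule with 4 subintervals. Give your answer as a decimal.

Δt = 1.
T_4 = (1/2)·[(-1) + 2·1.5 + 2·4 + 2·6.5 + 9] = 16.

16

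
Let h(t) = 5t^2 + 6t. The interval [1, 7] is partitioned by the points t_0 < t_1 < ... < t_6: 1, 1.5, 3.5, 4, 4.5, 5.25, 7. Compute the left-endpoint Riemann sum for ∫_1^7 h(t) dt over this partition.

Subinterval widths: 0.5, 2, 0.5, 0.5, 0.75, 1.75.
Left endpoints: 1, 1.5, 3.5, 4, 4.5, 5.25.
h(1) = 11, h(1.5) = 20.25, h(3.5) = 82.25, h(4) = 104, h(4.5) = 128.25, h(5.25) = 169.3125.
Sum = Σ Δt_i · h(t_i).
Sum = 531.609375.

531.609375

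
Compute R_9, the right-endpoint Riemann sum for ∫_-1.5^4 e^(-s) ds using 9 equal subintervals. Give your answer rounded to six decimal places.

Δs = (4 − (-1.5))/9 = 11/18.
Right endpoints: -8/9, -5/18, 1/3, 17/18, 14/9, 13/6, 25/9, 61/18, 4.
f(-8/9) ≈ 2.432425, f(-5/18) ≈ 1.320193, f(1/3) ≈ 0.716531, f(17/18) ≈ 0.388896, f(14/9) ≈ 0.211072, f(13/6) ≈ 0.114559, f(25/9) ≈ 0.062177, f(61/18) ≈ 0.033746, f(4) ≈ 0.018316.
Sum = Δs · [f(-8/9) + f(-5/18) + f(1/3) + ...].
Sum ≈ 3.237614.

3.237614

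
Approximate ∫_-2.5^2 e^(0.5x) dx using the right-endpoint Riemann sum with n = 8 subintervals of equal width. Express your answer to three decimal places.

Δx = (2 − (-2.5))/8 = 0.5625.
Right endpoints: -1.9375, -1.375, -0.8125, -0.25, 0.3125, 0.875, 1.4375, 2.
f(-1.9375) ≈ 0.380, f(-1.375) ≈ 0.503, f(-0.8125) ≈ 0.666, f(-0.25) ≈ 0.882, f(0.3125) ≈ 1.169, f(0.875) ≈ 1.549, f(1.4375) ≈ 2.052, f(2) ≈ 2.718.
Sum = Δx · [f(-1.9375) + f(-1.375) + f(-0.8125) + ...].
Sum ≈ 5.580.

5.580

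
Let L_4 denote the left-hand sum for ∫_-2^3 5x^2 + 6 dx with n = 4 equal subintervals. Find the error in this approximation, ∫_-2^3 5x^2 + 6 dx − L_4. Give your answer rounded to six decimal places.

Exact integral: ∫_-2^3 f(x) dx ≈ 88.33333333.
L_4 = 79.21875.
Error ≈ 88.33333333 − 79.21875 ≈ 9.114583.

9.114583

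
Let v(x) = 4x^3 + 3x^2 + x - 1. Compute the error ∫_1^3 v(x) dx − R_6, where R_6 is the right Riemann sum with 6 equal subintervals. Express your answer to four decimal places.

Exact integral: ∫_1^3 v(x) dx = 108.
R_6 ≈ 130.666667.
Error ≈ 108 − 130.666667 ≈ -22.6667.

-22.6667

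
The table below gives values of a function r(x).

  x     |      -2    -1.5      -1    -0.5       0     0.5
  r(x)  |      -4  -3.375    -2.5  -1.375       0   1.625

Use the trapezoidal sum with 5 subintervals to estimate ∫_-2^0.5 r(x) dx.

-4.21875

Δx = 0.5.
T_5 = (0.5/2)·[(-4) + 2·(-3.375) + 2·(-2.5) + 2·(-1.375) + 2·0 + 1.625] = -4.21875.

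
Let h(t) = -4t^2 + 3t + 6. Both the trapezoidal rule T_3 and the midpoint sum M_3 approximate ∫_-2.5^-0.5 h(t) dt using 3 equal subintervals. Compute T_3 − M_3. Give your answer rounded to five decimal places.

-0.88889

T_3 ≈ -18.2592593.
M_3 ≈ -17.3703704.
T_3 − M_3 ≈ -0.88889.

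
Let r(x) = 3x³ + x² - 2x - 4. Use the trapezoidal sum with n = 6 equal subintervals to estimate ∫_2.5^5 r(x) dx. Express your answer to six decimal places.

449.675203

Δx = (5 − 2.5)/6 = 5/12.
r(2.5) = 44.125, r(35/12) = 73.109375, r(10/3) = 1004/9, r(3.75) = 160.765625, r(25/6) = 5329/24, r(55/12) = 170891/576, r(5) = 386.
T_6 = (Δx/2)·[r(x_0) + 2r(x_1) + ... + 2r(x_{5}) + r(x_6)].
Sum ≈ 449.675203.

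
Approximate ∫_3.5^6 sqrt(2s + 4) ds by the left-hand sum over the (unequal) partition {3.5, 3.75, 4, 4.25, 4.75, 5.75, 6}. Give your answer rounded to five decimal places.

Subinterval widths: 0.25, 0.25, 0.25, 0.5, 1, 0.25.
Left endpoints: 3.5, 3.75, 4, 4.25, 4.75, 5.75.
f(3.5) ≈ 3.31662, f(3.75) ≈ 3.39116, f(4) ≈ 3.46410, f(4.25) ≈ 3.53553, f(4.75) ≈ 3.67423, f(5.75) ≈ 3.93700.
Sum = Σ Δs_i · f(s_i).
Sum ≈ 8.96923.

8.96923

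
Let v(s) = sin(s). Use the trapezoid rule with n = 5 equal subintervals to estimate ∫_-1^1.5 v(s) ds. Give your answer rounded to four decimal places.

0.4597

Δs = (1.5 − (-1))/5 = 0.5.
v(-1) ≈ -0.8415, v(-0.5) ≈ -0.4794, v(0) ≈ 0.0000, v(0.5) ≈ 0.4794, v(1) ≈ 0.8415, v(1.5) ≈ 0.9975.
T_5 = (Δs/2)·[v(s_0) + 2v(s_1) + ... + 2v(s_{4}) + v(s_5)].
Sum ≈ 0.4597.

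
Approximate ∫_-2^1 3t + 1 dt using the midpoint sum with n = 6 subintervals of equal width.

-1.5

Δt = (1 − (-2))/6 = 0.5.
Midpoints: -1.75, -1.25, -0.75, -0.25, 0.25, 0.75.
f(-1.75) = -4.25, f(-1.25) = -2.75, f(-0.75) = -1.25, f(-0.25) = 0.25, f(0.25) = 1.75, f(0.75) = 3.25.
Sum = Δt · [f(-1.75) + f(-1.25) + f(-0.75) + ...].
Sum = -1.5.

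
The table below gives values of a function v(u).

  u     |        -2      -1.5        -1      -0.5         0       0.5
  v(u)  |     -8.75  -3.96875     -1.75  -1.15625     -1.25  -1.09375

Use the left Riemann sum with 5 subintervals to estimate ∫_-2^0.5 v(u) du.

-8.4375

Δu = 0.5.
Sum = 0.5·[(-8.75) + (-3.96875) + (-1.75) + (-1.15625) + (-1.25)] = -8.4375.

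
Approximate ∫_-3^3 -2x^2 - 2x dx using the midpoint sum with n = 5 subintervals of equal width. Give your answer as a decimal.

Δx = (3 − (-3))/5 = 1.2.
Midpoints: -2.4, -1.2, 0, 1.2, 2.4.
f(-2.4) = -6.72, f(-1.2) = -0.48, f(0) = 0, f(1.2) = -5.28, f(2.4) = -16.32.
Sum = Δx · [f(-2.4) + f(-1.2) + f(0) + f(1.2) + f(2.4)].
Sum = -34.56.

-34.56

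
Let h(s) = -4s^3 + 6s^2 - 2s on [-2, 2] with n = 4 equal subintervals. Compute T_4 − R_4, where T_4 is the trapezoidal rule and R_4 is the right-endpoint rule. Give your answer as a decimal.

T_4 = 36.
R_4 = 0.
T_4 − R_4 = 36.

36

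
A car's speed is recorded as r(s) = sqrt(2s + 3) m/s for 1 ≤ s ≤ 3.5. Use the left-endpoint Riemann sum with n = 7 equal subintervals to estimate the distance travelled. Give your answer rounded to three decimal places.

Δs = (3.5 − 1)/7 = 5/14.
Left endpoints: 1, 19/14, 12/7, 29/14, 17/7, 39/14, 22/7.
r(1) ≈ 2.236, r(19/14) ≈ 2.390, r(12/7) ≈ 2.535, r(29/14) ≈ 2.673, r(17/7) ≈ 2.803, r(39/14) ≈ 2.928, r(22/7) ≈ 3.047.
Sum = Δs · [r(1) + r(19/14) + r(12/7) + ...].
Sum ≈ 6.647.

6.647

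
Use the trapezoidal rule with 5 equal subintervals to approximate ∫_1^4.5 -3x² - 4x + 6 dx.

Δx = (4.5 − 1)/5 = 0.7.
f(1) = -1, f(1.7) = -9.47, f(2.4) = -20.88, f(3.1) = -35.23, f(3.8) = -52.52, f(4.5) = -72.75.
T_5 = (Δx/2)·[f(x_0) + 2f(x_1) + ... + 2f(x_{4}) + f(x_5)].
Sum = -108.4825.

-108.4825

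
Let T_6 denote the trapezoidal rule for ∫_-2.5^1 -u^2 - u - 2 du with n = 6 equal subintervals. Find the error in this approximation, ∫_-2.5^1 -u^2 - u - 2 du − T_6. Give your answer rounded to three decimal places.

Exact integral: ∫_-2.5^1 f(u) du ≈ -9.91667.
T_6 ≈ -10.11516.
Error ≈ -9.91667 − (-10.11516) ≈ 0.198.

0.198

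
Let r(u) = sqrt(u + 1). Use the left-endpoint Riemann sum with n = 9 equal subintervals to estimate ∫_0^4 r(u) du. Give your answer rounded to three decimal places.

Δu = (4 − 0)/9 = 4/9.
Left endpoints: 0, 4/9, 8/9, 4/3, 16/9, 20/9, 8/3, 28/9, 32/9.
r(0) ≈ 1.000, r(4/9) ≈ 1.202, r(8/9) ≈ 1.374, r(4/3) ≈ 1.528, r(16/9) ≈ 1.667, r(20/9) ≈ 1.795, r(8/3) ≈ 1.915, r(28/9) ≈ 2.028, r(32/9) ≈ 2.134.
Sum = Δu · [r(0) + r(4/9) + r(8/9) + ...].
Sum ≈ 6.508.

6.508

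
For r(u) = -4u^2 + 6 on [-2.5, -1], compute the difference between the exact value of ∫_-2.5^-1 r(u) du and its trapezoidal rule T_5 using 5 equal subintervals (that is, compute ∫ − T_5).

0.09

Exact integral: ∫_-2.5^-1 r(u) du = -10.5.
T_5 = -10.59.
Error = -10.5 − (-10.59) = 0.09.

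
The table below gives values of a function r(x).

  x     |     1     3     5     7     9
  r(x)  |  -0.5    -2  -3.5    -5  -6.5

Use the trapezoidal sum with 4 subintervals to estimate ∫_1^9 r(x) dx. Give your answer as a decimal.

Δx = 2.
T_4 = (2/2)·[(-0.5) + 2·(-2) + 2·(-3.5) + 2·(-5) + (-6.5)] = -28.

-28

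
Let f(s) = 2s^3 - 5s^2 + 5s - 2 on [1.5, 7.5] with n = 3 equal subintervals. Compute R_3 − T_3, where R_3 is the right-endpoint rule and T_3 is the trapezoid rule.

597

R_3 = 1690.
T_3 = 1093.
R_3 − T_3 = 597.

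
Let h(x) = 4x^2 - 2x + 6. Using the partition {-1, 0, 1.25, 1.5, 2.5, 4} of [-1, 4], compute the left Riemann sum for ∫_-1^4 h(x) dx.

72.9375

Subinterval widths: 1, 1.25, 0.25, 1, 1.5.
Left endpoints: -1, 0, 1.25, 1.5, 2.5.
h(-1) = 12, h(0) = 6, h(1.25) = 9.75, h(1.5) = 12, h(2.5) = 26.
Sum = Σ Δx_i · h(x_i).
Sum = 72.9375.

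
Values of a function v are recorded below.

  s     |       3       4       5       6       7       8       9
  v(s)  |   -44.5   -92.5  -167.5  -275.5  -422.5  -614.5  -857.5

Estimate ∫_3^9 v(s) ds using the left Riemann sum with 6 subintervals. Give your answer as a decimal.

-1617

Δs = 1.
Sum = 1·[(-44.5) + (-92.5) + (-167.5) + (-275.5) + (-422.5) + (-614.5)] = -1617.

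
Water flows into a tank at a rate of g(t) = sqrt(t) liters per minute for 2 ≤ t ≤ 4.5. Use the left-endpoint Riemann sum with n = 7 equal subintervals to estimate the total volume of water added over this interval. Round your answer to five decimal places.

4.35082

Δt = (4.5 − 2)/7 = 5/14.
Left endpoints: 2, 33/14, 19/7, 43/14, 24/7, 53/14, 29/7.
g(2) ≈ 1.41421, g(33/14) ≈ 1.53530, g(19/7) ≈ 1.64751, g(43/14) ≈ 1.75255, g(24/7) ≈ 1.85164, g(53/14) ≈ 1.94569, g(29/7) ≈ 2.03540.
Sum = Δt · [g(2) + g(33/14) + g(19/7) + ...].
Sum ≈ 4.35082.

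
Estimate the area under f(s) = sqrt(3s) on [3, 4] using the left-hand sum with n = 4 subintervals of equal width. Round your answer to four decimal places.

Δs = (4 − 3)/4 = 0.25.
Left endpoints: 3, 3.25, 3.5, 3.75.
f(3) ≈ 3.0000, f(3.25) ≈ 3.1225, f(3.5) ≈ 3.2404, f(3.75) ≈ 3.3541.
Sum = Δs · [f(3) + f(3.25) + f(3.5) + f(3.75)].
Sum ≈ 3.1792.

3.1792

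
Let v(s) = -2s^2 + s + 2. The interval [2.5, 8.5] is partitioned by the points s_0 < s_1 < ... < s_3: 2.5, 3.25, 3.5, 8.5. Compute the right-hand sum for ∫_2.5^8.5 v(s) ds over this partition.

-686.65625

Subinterval widths: 0.75, 0.25, 5.
Right endpoints: 3.25, 3.5, 8.5.
v(3.25) = -15.875, v(3.5) = -19, v(8.5) = -134.
Sum = Σ Δs_i · v(s_i).
Sum = -686.65625.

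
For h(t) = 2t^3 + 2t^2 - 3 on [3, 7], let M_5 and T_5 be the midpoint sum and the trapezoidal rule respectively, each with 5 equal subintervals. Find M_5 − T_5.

-20.48

M_5 = 1351.84.
T_5 = 1372.32.
M_5 − T_5 = -20.48.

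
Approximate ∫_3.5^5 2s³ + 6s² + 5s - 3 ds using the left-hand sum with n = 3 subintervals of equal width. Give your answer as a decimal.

Δs = (5 − 3.5)/3 = 0.5.
Left endpoints: 3.5, 4, 4.5.
f(3.5) = 173.75, f(4) = 241, f(4.5) = 323.25.
Sum = Δs · [f(3.5) + f(4) + f(4.5)].
Sum = 369.

369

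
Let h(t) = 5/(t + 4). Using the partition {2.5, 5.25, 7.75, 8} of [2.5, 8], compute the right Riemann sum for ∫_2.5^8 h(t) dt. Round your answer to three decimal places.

2.654

Subinterval widths: 2.75, 2.5, 0.25.
Right endpoints: 5.25, 7.75, 8.
h(5.25) = 20/37, h(7.75) = 20/47, h(8) = 5/12.
Sum = Σ Δt_i · h(t_i).
Sum ≈ 2.654.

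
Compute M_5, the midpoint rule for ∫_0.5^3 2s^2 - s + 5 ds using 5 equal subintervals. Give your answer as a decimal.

Δs = (3 − 0.5)/5 = 0.5.
Midpoints: 0.75, 1.25, 1.75, 2.25, 2.75.
f(0.75) = 5.375, f(1.25) = 6.875, f(1.75) = 9.375, f(2.25) = 12.875, f(2.75) = 17.375.
Sum = Δs · [f(0.75) + f(1.25) + f(1.75) + f(2.25) + f(2.75)].
Sum = 25.9375.

25.9375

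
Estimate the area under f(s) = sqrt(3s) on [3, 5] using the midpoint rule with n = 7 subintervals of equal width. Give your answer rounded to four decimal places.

6.9103

Δs = (5 − 3)/7 = 2/7.
Midpoints: 22/7, 24/7, 26/7, 4, 30/7, 32/7, 34/7.
f(22/7) ≈ 3.0706, f(24/7) ≈ 3.2071, f(26/7) ≈ 3.3381, f(4) ≈ 3.4641, f(30/7) ≈ 3.5857, f(32/7) ≈ 3.7033, f(34/7) ≈ 3.8173.
Sum = Δs · [f(22/7) + f(24/7) + f(26/7) + ...].
Sum ≈ 6.9103.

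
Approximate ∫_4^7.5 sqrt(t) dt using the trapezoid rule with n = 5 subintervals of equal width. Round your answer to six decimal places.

8.356980

Δt = (7.5 − 4)/5 = 0.7.
f(4) ≈ 2.000000, f(4.7) ≈ 2.167948, f(5.4) ≈ 2.323790, f(6.1) ≈ 2.469818, f(6.8) ≈ 2.607681, f(7.5) ≈ 2.738613.
T_5 = (Δt/2)·[f(t_0) + 2f(t_1) + ... + 2f(t_{4}) + f(t_5)].
Sum ≈ 8.356980.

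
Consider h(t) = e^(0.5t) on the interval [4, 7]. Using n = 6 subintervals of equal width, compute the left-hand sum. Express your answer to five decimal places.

Δt = (7 − 4)/6 = 0.5.
Left endpoints: 4, 4.5, 5, 5.5, 6, 6.5.
h(4) ≈ 7.38906, h(4.5) ≈ 9.48774, h(5) ≈ 12.18249, h(5.5) ≈ 15.64263, h(6) ≈ 20.08554, h(6.5) ≈ 25.79034.
Sum = Δt · [h(4) + h(4.5) + h(5) + ...].
Sum ≈ 45.28890.

45.28890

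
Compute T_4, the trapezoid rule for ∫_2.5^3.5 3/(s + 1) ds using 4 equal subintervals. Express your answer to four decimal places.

Δs = (3.5 − 2.5)/4 = 0.25.
f(2.5) = 6/7, f(2.75) = 0.8, f(3) = 0.75, f(3.25) = 12/17, f(3.5) = 2/3.
T_4 = (Δs/2)·[f(s_0) + 2f(s_1) + 2f(s_2) + 2f(s_3) + f(s_4)].
Sum ≈ 0.7544.

0.7544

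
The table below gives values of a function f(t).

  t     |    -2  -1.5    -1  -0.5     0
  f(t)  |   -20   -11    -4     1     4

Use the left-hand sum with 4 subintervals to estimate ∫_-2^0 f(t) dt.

-17

Δt = 0.5.
Sum = 0.5·[(-20) + (-11) + (-4) + 1] = -17.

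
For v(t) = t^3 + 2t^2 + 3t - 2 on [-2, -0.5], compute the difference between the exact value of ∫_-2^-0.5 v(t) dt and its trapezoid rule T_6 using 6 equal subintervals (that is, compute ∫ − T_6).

Exact integral: ∫_-2^-0.5 v(t) dt = -7.359375.
T_6 = -7.38671875.
Error = -7.359375 − (-7.38671875) = 0.02734375.

0.02734375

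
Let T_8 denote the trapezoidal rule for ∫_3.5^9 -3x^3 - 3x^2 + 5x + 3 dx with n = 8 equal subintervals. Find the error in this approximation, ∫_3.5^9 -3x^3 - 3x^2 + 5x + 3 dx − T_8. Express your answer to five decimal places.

Exact integral: ∫_3.5^9 f(x) dx = -5305.953125.
T_8 ≈ -5331.6242676.
Error ≈ -5305.953125 − (-5331.6242676) ≈ 25.67114.

25.67114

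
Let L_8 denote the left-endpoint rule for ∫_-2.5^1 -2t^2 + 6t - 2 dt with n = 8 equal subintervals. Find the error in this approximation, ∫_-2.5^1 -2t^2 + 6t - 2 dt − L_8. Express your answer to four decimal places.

Exact integral: ∫_-2.5^1 f(t) dt ≈ -33.833333.
L_8 ≈ -40.947266.
Error ≈ -33.833333 − (-40.947266) ≈ 7.1139.

7.1139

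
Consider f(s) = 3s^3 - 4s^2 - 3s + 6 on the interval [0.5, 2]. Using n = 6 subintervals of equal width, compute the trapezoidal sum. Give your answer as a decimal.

Δs = (2 − 0.5)/6 = 0.25.
f(0.5) = 3.875, f(0.75) = 2.765625, f(1) = 2, f(1.25) = 1.859375, f(1.5) = 2.625, f(1.75) = 4.578125, f(2) = 8.
T_6 = (Δs/2)·[f(s_0) + 2f(s_1) + ... + 2f(s_{5}) + f(s_6)].
Sum = 4.94140625.

4.94140625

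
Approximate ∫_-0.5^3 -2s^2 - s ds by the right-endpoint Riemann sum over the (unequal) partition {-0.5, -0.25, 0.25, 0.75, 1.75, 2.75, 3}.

Subinterval widths: 0.25, 0.5, 0.5, 1, 1, 0.25.
Right endpoints: -0.25, 0.25, 0.75, 1.75, 2.75, 3.
f(-0.25) = 0.125, f(0.25) = -0.375, f(0.75) = -1.875, f(1.75) = -7.875, f(2.75) = -17.875, f(3) = -21.
Sum = Σ Δs_i · f(s_i).
Sum = -32.09375.

-32.09375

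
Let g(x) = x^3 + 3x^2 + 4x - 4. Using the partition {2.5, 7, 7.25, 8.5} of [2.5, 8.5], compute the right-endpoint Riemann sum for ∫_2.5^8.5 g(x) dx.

3530.03515625

Subinterval widths: 4.5, 0.25, 1.25.
Right endpoints: 7, 7.25, 8.5.
g(7) = 514, g(7.25) = 563.765625, g(8.5) = 860.875.
Sum = Σ Δx_i · g(x_i).
Sum = 3530.03515625.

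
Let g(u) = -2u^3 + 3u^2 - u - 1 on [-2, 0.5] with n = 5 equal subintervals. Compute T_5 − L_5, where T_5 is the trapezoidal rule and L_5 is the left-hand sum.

T_5 = 16.25.
L_5 = 23.75.
T_5 − L_5 = -7.5.

-7.5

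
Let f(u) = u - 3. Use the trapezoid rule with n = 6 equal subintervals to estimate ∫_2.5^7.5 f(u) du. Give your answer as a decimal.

10

Δu = (7.5 − 2.5)/6 = 5/6.
f(2.5) = -0.5, f(10/3) = 1/3, f(25/6) = 7/6, f(5) = 2, f(35/6) = 17/6, f(20/3) = 11/3, f(7.5) = 4.5.
T_6 = (Δu/2)·[f(u_0) + 2f(u_1) + ... + 2f(u_{5}) + f(u_6)].
Sum = 10.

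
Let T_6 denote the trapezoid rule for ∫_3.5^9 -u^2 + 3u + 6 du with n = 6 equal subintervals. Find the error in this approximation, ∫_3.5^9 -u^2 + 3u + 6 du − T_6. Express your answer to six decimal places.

0.770255

Exact integral: ∫_3.5^9 f(u) du ≈ -92.58333333.
T_6 ≈ -93.35358796.
Error ≈ -92.58333333 − (-93.35358796) ≈ 0.770255.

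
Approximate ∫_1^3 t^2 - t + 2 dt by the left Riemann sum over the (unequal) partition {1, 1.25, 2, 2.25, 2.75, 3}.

Subinterval widths: 0.25, 0.75, 0.25, 0.5, 0.25.
Left endpoints: 1, 1.25, 2, 2.25, 2.75.
f(1) = 2, f(1.25) = 2.3125, f(2) = 4, f(2.25) = 4.8125, f(2.75) = 6.8125.
Sum = Σ Δt_i · f(t_i).
Sum = 7.34375.

7.34375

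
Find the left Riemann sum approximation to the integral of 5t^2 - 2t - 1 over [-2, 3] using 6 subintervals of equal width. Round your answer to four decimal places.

Δt = (3 − (-2))/6 = 5/6.
Left endpoints: -2, -7/6, -1/3, 0.5, 4/3, 13/6.
f(-2) = 23, f(-7/6) = 293/36, f(-1/3) = 2/9, f(0.5) = -0.75, f(4/3) = 47/9, f(13/6) = 653/36.
Sum = Δt · [f(-2) + f(-7/6) + f(-1/3) + ...].
Sum ≈ 44.9769.

44.9769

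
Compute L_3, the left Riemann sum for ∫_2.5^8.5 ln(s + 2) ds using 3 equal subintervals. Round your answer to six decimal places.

11.031891

Δs = (8.5 − 2.5)/3 = 2.
Left endpoints: 2.5, 4.5, 6.5.
f(2.5) ≈ 1.504077, f(4.5) ≈ 1.871802, f(6.5) ≈ 2.140066.
Sum = Δs · [f(2.5) + f(4.5) + f(6.5)].
Sum ≈ 11.031891.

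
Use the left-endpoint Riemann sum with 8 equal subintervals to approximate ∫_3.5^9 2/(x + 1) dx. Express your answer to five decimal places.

1.68414

Δx = (9 − 3.5)/8 = 0.6875.
Left endpoints: 3.5, 4.1875, 4.875, 5.5625, 6.25, 6.9375, 7.625, 8.3125.
f(3.5) = 4/9, f(4.1875) = 32/83, f(4.875) = 16/47, f(5.5625) = 32/105, f(6.25) = 8/29, f(6.9375) = 32/127, f(7.625) = 16/69, f(8.3125) = 32/149.
Sum = Δx · [f(3.5) + f(4.1875) + f(4.875) + ...].
Sum ≈ 1.68414.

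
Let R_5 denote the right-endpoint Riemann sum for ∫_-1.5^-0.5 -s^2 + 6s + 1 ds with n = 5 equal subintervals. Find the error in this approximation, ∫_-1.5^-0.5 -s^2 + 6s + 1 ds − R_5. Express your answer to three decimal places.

Exact integral: ∫_-1.5^-0.5 f(s) ds ≈ -6.08333.
R_5 = -5.29.
Error ≈ -6.08333 − (-5.29) ≈ -0.793.

-0.793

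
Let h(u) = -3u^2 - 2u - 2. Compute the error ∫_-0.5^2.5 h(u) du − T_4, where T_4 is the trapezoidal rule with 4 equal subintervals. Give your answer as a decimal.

0.84375

Exact integral: ∫_-0.5^2.5 h(u) du = -27.75.
T_4 = -28.59375.
Error = -27.75 − (-28.59375) = 0.84375.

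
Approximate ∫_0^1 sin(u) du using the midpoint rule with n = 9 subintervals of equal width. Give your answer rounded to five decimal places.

0.45993

Δu = (1 − 0)/9 = 1/9.
Midpoints: 1/18, 1/6, 5/18, 7/18, 0.5, 11/18, 13/18, 5/6, 17/18.
f(1/18) ≈ 0.05553, f(1/6) ≈ 0.16590, f(5/18) ≈ 0.27422, f(7/18) ≈ 0.37916, f(0.5) ≈ 0.47943, f(11/18) ≈ 0.57378, f(13/18) ≈ 0.66105, f(5/6) ≈ 0.74018, f(17/18) ≈ 0.81017.
Sum = Δu · [f(1/18) + f(1/6) + f(5/18) + ...].
Sum ≈ 0.45993.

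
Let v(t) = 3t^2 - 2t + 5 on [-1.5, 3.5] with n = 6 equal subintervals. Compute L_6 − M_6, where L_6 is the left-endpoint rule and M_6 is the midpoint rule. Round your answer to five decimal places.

L_6 ≈ 54.6527778.
M_6 ≈ 60.3819444.
L_6 − M_6 ≈ -5.72917.

-5.72917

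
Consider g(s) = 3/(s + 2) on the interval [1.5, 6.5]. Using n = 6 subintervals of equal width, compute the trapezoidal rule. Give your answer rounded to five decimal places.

Δs = (6.5 − 1.5)/6 = 5/6.
g(1.5) = 6/7, g(7/3) = 9/13, g(19/6) = 18/31, g(4) = 0.5, g(29/6) = 18/41, g(17/3) = 9/23, g(6.5) = 6/17.
T_6 = (Δs/2)·[g(s_0) + 2g(s_1) + ... + 2g(s_{5}) + g(s_6)].
Sum ≈ 2.67360.

2.67360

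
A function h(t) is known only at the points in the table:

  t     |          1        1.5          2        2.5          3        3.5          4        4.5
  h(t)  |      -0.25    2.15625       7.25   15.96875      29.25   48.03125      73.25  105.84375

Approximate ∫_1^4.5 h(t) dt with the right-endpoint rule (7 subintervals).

140.875

Δt = 0.5.
Sum = 0.5·[2.15625 + 7.25 + 15.96875 + 29.25 + 48.03125 + 73.25 + 105.84375] = 140.875.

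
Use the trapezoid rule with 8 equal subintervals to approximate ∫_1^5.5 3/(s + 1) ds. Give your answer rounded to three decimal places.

Δs = (5.5 − 1)/8 = 0.5625.
f(1) = 1.5, f(1.5625) = 48/41, f(2.125) = 0.96, f(2.6875) = 48/59, f(3.25) = 12/17, f(3.8125) = 48/77, f(4.375) = 24/43, f(4.9375) = 48/95, f(5.5) = 6/13.
T_8 = (Δs/2)·[f(s_0) + 2f(s_1) + ... + 2f(s_{7}) + f(s_8)].
Sum ≈ 3.554.

3.554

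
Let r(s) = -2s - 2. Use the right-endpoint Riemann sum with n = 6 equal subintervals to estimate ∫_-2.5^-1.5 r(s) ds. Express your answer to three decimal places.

1.833

Δs = (-1.5 − (-2.5))/6 = 1/6.
Right endpoints: -7/3, -13/6, -2, -11/6, -5/3, -1.5.
r(-7/3) = 8/3, r(-13/6) = 7/3, r(-2) = 2, r(-11/6) = 5/3, r(-5/3) = 4/3, r(-1.5) = 1.
Sum = Δs · [r(-7/3) + r(-13/6) + r(-2) + ...].
Sum ≈ 1.833.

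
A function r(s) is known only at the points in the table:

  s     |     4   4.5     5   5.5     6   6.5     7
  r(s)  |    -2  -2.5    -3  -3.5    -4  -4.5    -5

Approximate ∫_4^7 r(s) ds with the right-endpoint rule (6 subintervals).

-11.25

Δs = 0.5.
Sum = 0.5·[(-2.5) + (-3) + (-3.5) + (-4) + (-4.5) + (-5)] = -11.25.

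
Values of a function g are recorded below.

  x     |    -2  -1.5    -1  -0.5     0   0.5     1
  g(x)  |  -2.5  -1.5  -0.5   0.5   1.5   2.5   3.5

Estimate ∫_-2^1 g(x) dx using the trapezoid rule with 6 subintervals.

Δx = 0.5.
T_6 = (0.5/2)·[(-2.5) + 2·(-1.5) + 2·(-0.5) + 2·0.5 + 2·1.5 + 2·2.5 + 3.5] = 1.5.

1.5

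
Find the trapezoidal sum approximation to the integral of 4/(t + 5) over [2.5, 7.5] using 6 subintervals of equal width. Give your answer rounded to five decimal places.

Δt = (7.5 − 2.5)/6 = 5/6.
f(2.5) = 8/15, f(10/3) = 0.48, f(25/6) = 24/55, f(5) = 0.4, f(35/6) = 24/65, f(20/3) = 12/35, f(7.5) = 0.32.
T_6 = (Δt/2)·[f(t_0) + 2f(t_1) + ... + 2f(t_{5}) + f(t_6)].
Sum ≈ 2.04593.

2.04593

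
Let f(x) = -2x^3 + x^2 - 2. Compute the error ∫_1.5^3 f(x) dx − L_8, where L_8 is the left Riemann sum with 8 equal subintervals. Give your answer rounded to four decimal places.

-3.6870

Exact integral: ∫_1.5^3 f(x) dx = -33.09375.
L_8 ≈ -29.406738.
Error ≈ -33.09375 − (-29.406738) ≈ -3.6870.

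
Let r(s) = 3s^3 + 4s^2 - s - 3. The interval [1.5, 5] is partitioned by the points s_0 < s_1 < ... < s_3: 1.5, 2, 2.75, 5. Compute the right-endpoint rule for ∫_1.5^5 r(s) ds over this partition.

1133.41796875

Subinterval widths: 0.5, 0.75, 2.25.
Right endpoints: 2, 2.75, 5.
r(2) = 35, r(2.75) = 86.890625, r(5) = 467.
Sum = Σ Δs_i · r(s_i).
Sum = 1133.41796875.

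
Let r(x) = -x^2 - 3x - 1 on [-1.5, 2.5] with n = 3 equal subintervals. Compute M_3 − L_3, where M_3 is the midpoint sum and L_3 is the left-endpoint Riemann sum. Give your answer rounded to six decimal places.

M_3 ≈ -15.74074074.
L_3 ≈ -6.85185185.
M_3 − L_3 ≈ -8.888889.

-8.888889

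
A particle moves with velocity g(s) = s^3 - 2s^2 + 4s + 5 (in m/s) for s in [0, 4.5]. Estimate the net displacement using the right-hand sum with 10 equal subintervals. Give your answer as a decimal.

Δs = (4.5 − 0)/10 = 0.45.
Right endpoints: 0.45, 0.9, 1.35, 1.8, 2.25, 2.7, 3.15, 3.6, 4.05, 4.5.
g(0.45) = 6.486125, g(0.9) = 7.709, g(1.35) = 9.215375, g(1.8) = 11.552, g(2.25) = 15.265625, g(2.7) = 20.903, g(3.15) = 29.010875, g(3.6) = 40.136, g(4.05) = 54.825125, g(4.5) = 73.625.
Sum = Δs · [g(0.45) + g(0.9) + g(1.35) + ...].
Sum = 120.92765625.

120.92765625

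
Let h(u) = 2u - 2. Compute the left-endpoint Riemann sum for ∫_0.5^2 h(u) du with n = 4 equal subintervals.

Δu = (2 − 0.5)/4 = 0.375.
Left endpoints: 0.5, 0.875, 1.25, 1.625.
h(0.5) = -1, h(0.875) = -0.25, h(1.25) = 0.5, h(1.625) = 1.25.
Sum = Δu · [h(0.5) + h(0.875) + h(1.25) + h(1.625)].
Sum = 0.1875.

0.1875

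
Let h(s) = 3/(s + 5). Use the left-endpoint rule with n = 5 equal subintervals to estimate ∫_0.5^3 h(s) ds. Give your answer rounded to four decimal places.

Δs = (3 − 0.5)/5 = 0.5.
Left endpoints: 0.5, 1, 1.5, 2, 2.5.
h(0.5) = 6/11, h(1) = 0.5, h(1.5) = 6/13, h(2) = 3/7, h(2.5) = 0.4.
Sum = Δs · [h(0.5) + h(1) + h(1.5) + h(2) + h(2.5)].
Sum ≈ 1.1678.

1.1678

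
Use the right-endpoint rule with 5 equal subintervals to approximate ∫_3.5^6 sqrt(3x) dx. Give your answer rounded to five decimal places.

Δx = (6 − 3.5)/5 = 0.5.
Right endpoints: 4, 4.5, 5, 5.5, 6.
f(4) ≈ 3.46410, f(4.5) ≈ 3.67423, f(5) ≈ 3.87298, f(5.5) ≈ 4.06202, f(6) ≈ 4.24264.
Sum = Δx · [f(4) + f(4.5) + f(5) + f(5.5) + f(6)].
Sum ≈ 9.65799.

9.65799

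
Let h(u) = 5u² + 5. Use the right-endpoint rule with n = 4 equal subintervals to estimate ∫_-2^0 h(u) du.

18.75

Δu = (0 − (-2))/4 = 0.5.
Right endpoints: -1.5, -1, -0.5, 0.
h(-1.5) = 16.25, h(-1) = 10, h(-0.5) = 6.25, h(0) = 5.
Sum = Δu · [h(-1.5) + h(-1) + h(-0.5) + h(0)].
Sum = 18.75.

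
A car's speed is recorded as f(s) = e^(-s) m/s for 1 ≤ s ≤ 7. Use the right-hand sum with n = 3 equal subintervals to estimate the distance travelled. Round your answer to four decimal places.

Δs = (7 − 1)/3 = 2.
Right endpoints: 3, 5, 7.
f(3) ≈ 0.0498, f(5) ≈ 0.0067, f(7) ≈ 0.0009.
Sum = Δs · [f(3) + f(5) + f(7)].
Sum ≈ 0.1149.

0.1149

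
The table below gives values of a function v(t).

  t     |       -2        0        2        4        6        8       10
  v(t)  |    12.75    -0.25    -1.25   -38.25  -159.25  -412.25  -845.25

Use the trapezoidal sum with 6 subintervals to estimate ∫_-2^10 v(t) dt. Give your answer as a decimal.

Δt = 2.
T_6 = (2/2)·[12.75 + 2·(-0.25) + 2·(-1.25) + 2·(-38.25) + 2·(-159.25) + 2·(-412.25) + (-845.25)] = -2055.

-2055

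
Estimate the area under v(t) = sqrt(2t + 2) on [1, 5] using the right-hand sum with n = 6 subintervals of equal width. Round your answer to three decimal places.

11.670

Δt = (5 − 1)/6 = 2/3.
Right endpoints: 5/3, 7/3, 3, 11/3, 13/3, 5.
v(5/3) ≈ 2.309, v(7/3) ≈ 2.582, v(3) ≈ 2.828, v(11/3) ≈ 3.055, v(13/3) ≈ 3.266, v(5) ≈ 3.464.
Sum = Δt · [v(5/3) + v(7/3) + v(3) + ...].
Sum ≈ 11.670.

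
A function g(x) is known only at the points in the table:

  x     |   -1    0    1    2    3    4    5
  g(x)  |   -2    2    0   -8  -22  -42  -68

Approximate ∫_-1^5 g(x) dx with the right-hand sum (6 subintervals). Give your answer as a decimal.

-138

Δx = 1.
Sum = 1·[2 + 0 + (-8) + (-22) + (-42) + (-68)] = -138.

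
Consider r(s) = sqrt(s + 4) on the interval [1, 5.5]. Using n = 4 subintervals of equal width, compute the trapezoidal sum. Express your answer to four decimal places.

Δs = (5.5 − 1)/4 = 1.125.
r(1) ≈ 2.2361, r(2.125) ≈ 2.4749, r(3.25) ≈ 2.6926, r(4.375) ≈ 2.8940, r(5.5) ≈ 3.0822.
T_4 = (Δs/2)·[r(s_0) + 2r(s_1) + 2r(s_2) + 2r(s_3) + r(s_4)].
Sum ≈ 12.0606.

12.0606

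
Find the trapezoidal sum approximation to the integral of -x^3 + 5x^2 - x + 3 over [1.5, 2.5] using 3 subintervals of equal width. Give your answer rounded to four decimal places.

12.8981

Δx = (2.5 − 1.5)/3 = 1/3.
f(1.5) = 9.375, f(11/6) = 2551/216, f(13/6) = 3053/216, f(2.5) = 16.125.
T_3 = (Δx/2)·[f(x_0) + 2f(x_1) + 2f(x_2) + f(x_3)].
Sum ≈ 12.8981.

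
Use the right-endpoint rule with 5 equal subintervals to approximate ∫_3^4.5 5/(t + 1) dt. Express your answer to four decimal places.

1.5422

Δt = (4.5 − 3)/5 = 0.3.
Right endpoints: 3.3, 3.6, 3.9, 4.2, 4.5.
f(3.3) = 50/43, f(3.6) = 25/23, f(3.9) = 50/49, f(4.2) = 25/26, f(4.5) = 10/11.
Sum = Δt · [f(3.3) + f(3.6) + f(3.9) + f(4.2) + f(4.5)].
Sum ≈ 1.5422.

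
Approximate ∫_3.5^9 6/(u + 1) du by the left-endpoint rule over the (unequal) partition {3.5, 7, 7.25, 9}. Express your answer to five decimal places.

6.12689

Subinterval widths: 3.5, 0.25, 1.75.
Left endpoints: 3.5, 7, 7.25.
f(3.5) = 4/3, f(7) = 0.75, f(7.25) = 8/11.
Sum = Σ Δu_i · f(u_i).
Sum ≈ 6.12689.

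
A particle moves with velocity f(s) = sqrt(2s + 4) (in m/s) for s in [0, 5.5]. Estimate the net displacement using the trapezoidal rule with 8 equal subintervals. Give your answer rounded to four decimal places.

Δs = (5.5 − 0)/8 = 0.6875.
f(0) ≈ 2.0000, f(0.6875) ≈ 2.3184, f(1.375) ≈ 2.5981, f(2.0625) ≈ 2.8504, f(2.75) ≈ 3.0822, f(3.4375) ≈ 3.2977, f(4.125) ≈ 3.5000, f(4.8125) ≈ 3.6912, f(5.5) ≈ 3.8730.
T_8 = (Δs/2)·[f(s_0) + 2f(s_1) + ... + 2f(s_{7}) + f(s_8)].
Sum ≈ 16.6888.

16.6888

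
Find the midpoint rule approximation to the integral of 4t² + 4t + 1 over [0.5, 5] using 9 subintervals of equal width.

220.125

Δt = (5 − 0.5)/9 = 0.5.
Midpoints: 0.75, 1.25, 1.75, 2.25, 2.75, 3.25, 3.75, 4.25, 4.75.
f(0.75) = 6.25, f(1.25) = 12.25, f(1.75) = 20.25, f(2.25) = 30.25, f(2.75) = 42.25, f(3.25) = 56.25, f(3.75) = 72.25, f(4.25) = 90.25, f(4.75) = 110.25.
Sum = Δt · [f(0.75) + f(1.25) + f(1.75) + ...].
Sum = 220.125.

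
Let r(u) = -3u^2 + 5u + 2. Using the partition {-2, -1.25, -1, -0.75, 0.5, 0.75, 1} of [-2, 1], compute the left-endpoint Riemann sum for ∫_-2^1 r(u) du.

Subinterval widths: 0.75, 0.25, 0.25, 1.25, 0.25, 0.25.
Left endpoints: -2, -1.25, -1, -0.75, 0.5, 0.75.
r(-2) = -20, r(-1.25) = -8.9375, r(-1) = -6, r(-0.75) = -3.4375, r(0.5) = 3.75, r(0.75) = 4.0625.
Sum = Σ Δu_i · r(u_i).
Sum = -21.078125.

-21.078125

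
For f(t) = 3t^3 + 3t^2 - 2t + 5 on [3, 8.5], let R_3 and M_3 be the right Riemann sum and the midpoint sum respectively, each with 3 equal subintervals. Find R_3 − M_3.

2031.4765625

R_3 ≈ 6352.805556.
M_3 ≈ 4321.328993.
R_3 − M_3 = 2031.4765625.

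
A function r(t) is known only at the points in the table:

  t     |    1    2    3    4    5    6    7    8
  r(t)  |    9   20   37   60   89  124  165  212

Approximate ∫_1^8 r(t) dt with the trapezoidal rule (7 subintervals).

605.5

Δt = 1.
T_7 = (1/2)·[9 + 2·20 + 2·37 + 2·60 + 2·89 + 2·124 + 2·165 + 212] = 605.5.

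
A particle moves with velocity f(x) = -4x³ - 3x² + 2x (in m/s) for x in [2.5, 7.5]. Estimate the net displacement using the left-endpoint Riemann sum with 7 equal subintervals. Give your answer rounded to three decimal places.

Δx = (7.5 − 2.5)/7 = 5/7.
Left endpoints: 2.5, 45/14, 55/14, 65/14, 75/14, 85/14, 95/14.
f(2.5) = -76.25, f(45/14) = -215955/1372, f(55/14) = -385495/1372, f(65/14) = -625235/1372, f(75/14) = -947175/1372, f(85/14) = -1363315/1372, f(95/14) = -1885655/1372.
Sum = Δx · [f(2.5) + f(45/14) + f(55/14) + ...].
Sum ≈ -2877.679.

-2877.679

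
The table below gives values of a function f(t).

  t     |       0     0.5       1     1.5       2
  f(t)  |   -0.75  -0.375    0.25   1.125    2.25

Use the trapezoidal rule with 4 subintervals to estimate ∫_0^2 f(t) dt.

0.875

Δt = 0.5.
T_4 = (0.5/2)·[(-0.75) + 2·(-0.375) + 2·0.25 + 2·1.125 + 2.25] = 0.875.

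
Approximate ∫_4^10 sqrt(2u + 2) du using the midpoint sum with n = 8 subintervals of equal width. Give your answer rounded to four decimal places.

23.8579

Δu = (10 − 4)/8 = 0.75.
Midpoints: 4.375, 5.125, 5.875, 6.625, 7.375, 8.125, 8.875, 9.625.
f(4.375) ≈ 3.2787, f(5.125) ≈ 3.5000, f(5.875) ≈ 3.7081, f(6.625) ≈ 3.9051, f(7.375) ≈ 4.0927, f(8.125) ≈ 4.2720, f(8.875) ≈ 4.4441, f(9.625) ≈ 4.6098.
Sum = Δu · [f(4.375) + f(5.125) + f(5.875) + ...].
Sum ≈ 23.8579.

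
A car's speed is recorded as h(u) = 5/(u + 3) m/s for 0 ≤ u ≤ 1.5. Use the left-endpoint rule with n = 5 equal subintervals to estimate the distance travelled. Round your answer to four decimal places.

2.1130

Δu = (1.5 − 0)/5 = 0.3.
Left endpoints: 0, 0.3, 0.6, 0.9, 1.2.
h(0) = 5/3, h(0.3) = 50/33, h(0.6) = 25/18, h(0.9) = 50/39, h(1.2) = 25/21.
Sum = Δu · [h(0) + h(0.3) + h(0.6) + h(0.9) + h(1.2)].
Sum ≈ 2.1130.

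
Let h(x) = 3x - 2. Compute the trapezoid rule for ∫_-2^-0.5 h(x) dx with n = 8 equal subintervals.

-8.625

Δx = (-0.5 − (-2))/8 = 0.1875.
h(-2) = -8, h(-1.8125) = -7.4375, h(-1.625) = -6.875, h(-1.4375) = -6.3125, h(-1.25) = -5.75, h(-1.0625) = -5.1875, h(-0.875) = -4.625, h(-0.6875) = -4.0625, h(-0.5) = -3.5.
T_8 = (Δx/2)·[h(x_0) + 2h(x_1) + ... + 2h(x_{7}) + h(x_8)].
Sum = -8.625.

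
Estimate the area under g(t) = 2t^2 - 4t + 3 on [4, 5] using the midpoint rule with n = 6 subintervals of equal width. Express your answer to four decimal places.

25.6620

Δt = (5 − 4)/6 = 1/6.
Midpoints: 49/12, 4.25, 53/12, 55/12, 4.75, 59/12.
g(49/12) = 1441/72, g(4.25) = 22.125, g(53/12) = 1753/72, g(55/12) = 1921/72, g(4.75) = 29.125, g(59/12) = 2281/72.
Sum = Δt · [g(49/12) + g(4.25) + g(53/12) + ...].
Sum ≈ 25.6620.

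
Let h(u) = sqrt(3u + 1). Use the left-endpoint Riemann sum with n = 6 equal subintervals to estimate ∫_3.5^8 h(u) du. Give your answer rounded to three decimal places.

Δu = (8 − 3.5)/6 = 0.75.
Left endpoints: 3.5, 4.25, 5, 5.75, 6.5, 7.25.
h(3.5) ≈ 3.391, h(4.25) ≈ 3.708, h(5) ≈ 4.000, h(5.75) ≈ 4.272, h(6.5) ≈ 4.528, h(7.25) ≈ 4.770.
Sum = Δu · [h(3.5) + h(4.25) + h(5) + ...].
Sum ≈ 18.501.

18.501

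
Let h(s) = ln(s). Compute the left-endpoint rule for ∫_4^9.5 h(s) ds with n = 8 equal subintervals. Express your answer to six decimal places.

Δs = (9.5 − 4)/8 = 0.6875.
Left endpoints: 4, 4.6875, 5.375, 6.0625, 6.75, 7.4375, 8.125, 8.8125.
h(4) ≈ 1.386294, h(4.6875) ≈ 1.544899, h(5.375) ≈ 1.681759, h(6.0625) ≈ 1.802122, h(6.75) ≈ 1.909543, h(7.4375) ≈ 2.006535, h(8.125) ≈ 2.094946, h(8.8125) ≈ 2.176171.
Sum = Δs · [h(4) + h(4.6875) + h(5.375) + ...].
Sum ≈ 10.039060.

10.039060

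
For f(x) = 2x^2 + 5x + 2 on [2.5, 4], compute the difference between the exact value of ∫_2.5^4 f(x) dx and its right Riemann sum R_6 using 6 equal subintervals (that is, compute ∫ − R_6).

-3.40625

Exact integral: ∫_2.5^4 f(x) dx = 59.625.
R_6 = 63.03125.
Error = 59.625 − 63.03125 = -3.40625.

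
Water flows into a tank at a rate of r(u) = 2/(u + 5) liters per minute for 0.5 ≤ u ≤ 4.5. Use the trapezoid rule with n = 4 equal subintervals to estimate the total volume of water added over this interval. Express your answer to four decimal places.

1.0967

Δu = (4.5 − 0.5)/4 = 1.
r(0.5) = 4/11, r(1.5) = 4/13, r(2.5) = 4/15, r(3.5) = 4/17, r(4.5) = 4/19.
T_4 = (Δu/2)·[r(u_0) + 2r(u_1) + 2r(u_2) + 2r(u_3) + r(u_4)].
Sum ≈ 1.0967.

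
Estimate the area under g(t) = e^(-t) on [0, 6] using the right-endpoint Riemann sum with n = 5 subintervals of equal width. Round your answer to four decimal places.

Δt = (6 − 0)/5 = 1.2.
Right endpoints: 1.2, 2.4, 3.6, 4.8, 6.
g(1.2) ≈ 0.3012, g(2.4) ≈ 0.0907, g(3.6) ≈ 0.0273, g(4.8) ≈ 0.0082, g(6) ≈ 0.0025.
Sum = Δt · [g(1.2) + g(2.4) + g(3.6) + g(4.8) + g(6)].
Sum ≈ 0.5159.

0.5159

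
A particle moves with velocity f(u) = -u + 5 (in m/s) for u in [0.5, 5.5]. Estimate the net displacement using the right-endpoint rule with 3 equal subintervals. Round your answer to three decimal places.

Δu = (5.5 − 0.5)/3 = 5/3.
Right endpoints: 13/6, 23/6, 5.5.
f(13/6) = 17/6, f(23/6) = 7/6, f(5.5) = -0.5.
Sum = Δu · [f(13/6) + f(23/6) + f(5.5)].
Sum ≈ 5.833.

5.833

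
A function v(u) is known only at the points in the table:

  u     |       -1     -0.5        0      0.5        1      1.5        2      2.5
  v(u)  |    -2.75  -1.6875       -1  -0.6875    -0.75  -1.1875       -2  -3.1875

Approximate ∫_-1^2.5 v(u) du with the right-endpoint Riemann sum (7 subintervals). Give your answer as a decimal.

Δu = 0.5.
Sum = 0.5·[(-1.6875) + (-1) + (-0.6875) + (-0.75) + (-1.1875) + (-2) + (-3.1875)] = -5.25.

-5.25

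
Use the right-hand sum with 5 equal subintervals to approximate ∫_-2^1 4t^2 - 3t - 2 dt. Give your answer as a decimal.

Δt = (1 − (-2))/5 = 0.6.
Right endpoints: -1.4, -0.8, -0.2, 0.4, 1.
f(-1.4) = 10.04, f(-0.8) = 2.96, f(-0.2) = -1.24, f(0.4) = -2.56, f(1) = -1.
Sum = Δt · [f(-1.4) + f(-0.8) + f(-0.2) + f(0.4) + f(1)].
Sum = 4.92.

4.92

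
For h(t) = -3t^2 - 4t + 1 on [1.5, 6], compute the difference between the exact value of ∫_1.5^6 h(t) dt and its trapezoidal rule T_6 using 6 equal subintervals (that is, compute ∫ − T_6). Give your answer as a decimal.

1.265625

Exact integral: ∫_1.5^6 h(t) dt = -275.625.
T_6 = -276.890625.
Error = -275.625 − (-276.890625) = 1.265625.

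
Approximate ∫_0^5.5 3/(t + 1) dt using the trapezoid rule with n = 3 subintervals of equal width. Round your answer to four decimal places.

6.2928

Δt = (5.5 − 0)/3 = 11/6.
f(0) = 3, f(11/6) = 18/17, f(11/3) = 9/14, f(5.5) = 6/13.
T_3 = (Δt/2)·[f(t_0) + 2f(t_1) + 2f(t_2) + f(t_3)].
Sum ≈ 6.2928.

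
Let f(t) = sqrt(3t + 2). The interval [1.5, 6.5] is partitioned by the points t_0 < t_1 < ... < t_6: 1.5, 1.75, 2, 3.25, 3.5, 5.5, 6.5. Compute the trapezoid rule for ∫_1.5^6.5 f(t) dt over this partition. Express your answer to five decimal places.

Subinterval widths: 0.25, 0.25, 1.25, 0.25, 2, 1.
f(1.5) ≈ 2.54951, f(1.75) ≈ 2.69258, f(2) ≈ 2.82843, f(3.25) ≈ 3.42783, f(3.5) ≈ 3.53553, f(5.5) ≈ 4.30116, f(6.5) ≈ 4.63681.
On each subinterval the trapezoid contributes (Δt_i/2)·[f(t_{i-1}) + f(t_i)].
Sum ≈ 18.43165.

18.43165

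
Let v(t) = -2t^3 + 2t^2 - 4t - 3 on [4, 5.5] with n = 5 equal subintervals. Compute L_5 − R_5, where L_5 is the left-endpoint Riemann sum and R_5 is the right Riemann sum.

L_5 = -267.54.
R_5 = -322.215.
L_5 − R_5 = 54.675.

54.675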